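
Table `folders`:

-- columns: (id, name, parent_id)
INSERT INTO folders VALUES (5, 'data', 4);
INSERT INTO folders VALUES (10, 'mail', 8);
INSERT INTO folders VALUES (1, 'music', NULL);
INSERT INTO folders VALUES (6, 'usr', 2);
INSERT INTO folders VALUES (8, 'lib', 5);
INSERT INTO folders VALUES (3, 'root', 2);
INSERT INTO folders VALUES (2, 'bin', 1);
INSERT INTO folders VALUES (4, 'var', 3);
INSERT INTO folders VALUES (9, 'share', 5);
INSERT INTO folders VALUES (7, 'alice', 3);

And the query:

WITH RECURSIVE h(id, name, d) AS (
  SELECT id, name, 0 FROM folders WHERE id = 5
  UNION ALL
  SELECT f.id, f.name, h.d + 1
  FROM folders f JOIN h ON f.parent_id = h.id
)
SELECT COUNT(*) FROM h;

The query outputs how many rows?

4

Base: id=5 (data) at d 0.
Iteration 1: rows with parent_id in {5} -> lib (id 8, d 1), share (id 9, d 1).
Iteration 2: rows with parent_id in {8,9} -> mail (id 10, d 2).
Iteration 3: no rows with parent_id in {10}; recursion stops.
Total rows emitted: 4.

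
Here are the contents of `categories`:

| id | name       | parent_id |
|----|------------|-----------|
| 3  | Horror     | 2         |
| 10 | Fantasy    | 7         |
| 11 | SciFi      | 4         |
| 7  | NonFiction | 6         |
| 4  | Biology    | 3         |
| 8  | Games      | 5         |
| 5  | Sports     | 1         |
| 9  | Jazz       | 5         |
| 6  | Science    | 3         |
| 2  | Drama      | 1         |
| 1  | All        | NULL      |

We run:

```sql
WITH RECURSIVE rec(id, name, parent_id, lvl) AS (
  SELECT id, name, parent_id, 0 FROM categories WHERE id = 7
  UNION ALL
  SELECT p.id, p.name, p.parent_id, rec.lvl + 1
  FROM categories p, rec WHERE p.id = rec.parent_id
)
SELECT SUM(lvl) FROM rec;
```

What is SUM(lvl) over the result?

Base: id=7 (NonFiction), parent_id=6, lvl 0.
Iteration 1: join on id=6 -> Science (id 6, parent_id=3, lvl 1).
Iteration 2: join on id=3 -> Horror (id 3, parent_id=2, lvl 2).
Iteration 3: join on id=2 -> Drama (id 2, parent_id=1, lvl 3).
Iteration 4: join on id=1 -> All (id 1, parent_id=NULL, lvl 4).
Iteration 5: parent_id is NULL; no match; recursion stops.
SUM(lvl) = 0 + 1 + 2 + 3 + 4 = 10.

10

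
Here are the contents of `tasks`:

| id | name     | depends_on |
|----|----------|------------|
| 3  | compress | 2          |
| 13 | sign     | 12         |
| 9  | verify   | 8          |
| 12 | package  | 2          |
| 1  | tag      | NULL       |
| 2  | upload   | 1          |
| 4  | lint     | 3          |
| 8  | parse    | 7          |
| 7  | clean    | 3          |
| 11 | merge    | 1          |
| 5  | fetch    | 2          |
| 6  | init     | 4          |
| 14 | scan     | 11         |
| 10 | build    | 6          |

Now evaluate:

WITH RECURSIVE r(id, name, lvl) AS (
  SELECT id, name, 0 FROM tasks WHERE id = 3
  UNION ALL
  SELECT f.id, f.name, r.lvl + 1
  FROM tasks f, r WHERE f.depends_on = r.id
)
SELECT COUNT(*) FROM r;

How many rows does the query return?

Base: id=3 (compress) at lvl 0.
Iteration 1: rows with depends_on in {3} -> lint (id 4, lvl 1), clean (id 7, lvl 1).
Iteration 2: rows with depends_on in {4,7} -> init (id 6, lvl 2), parse (id 8, lvl 2).
Iteration 3: rows with depends_on in {6,8} -> verify (id 9, lvl 3), build (id 10, lvl 3).
Iteration 4: no rows with depends_on in {9,10}; recursion stops.
Total rows emitted: 7.

7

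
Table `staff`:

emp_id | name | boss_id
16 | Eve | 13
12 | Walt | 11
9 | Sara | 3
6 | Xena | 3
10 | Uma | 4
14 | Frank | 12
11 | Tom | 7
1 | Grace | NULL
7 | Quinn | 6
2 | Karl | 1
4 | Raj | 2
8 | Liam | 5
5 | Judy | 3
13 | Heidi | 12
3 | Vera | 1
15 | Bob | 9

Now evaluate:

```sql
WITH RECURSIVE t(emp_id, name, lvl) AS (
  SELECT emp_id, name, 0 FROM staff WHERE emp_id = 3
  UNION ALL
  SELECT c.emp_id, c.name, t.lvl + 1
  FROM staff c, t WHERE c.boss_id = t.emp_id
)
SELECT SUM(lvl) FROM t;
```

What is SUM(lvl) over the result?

Base: emp_id=3 (Vera) at lvl 0.
Iteration 1: rows with boss_id in {3} -> Judy (id 5, lvl 1), Xena (id 6, lvl 1), Sara (id 9, lvl 1).
Iteration 2: rows with boss_id in {5,6,9} -> Quinn (id 7, lvl 2), Liam (id 8, lvl 2), Bob (id 15, lvl 2).
Iteration 3: rows with boss_id in {7,8,15} -> Tom (id 11, lvl 3).
Iteration 4: rows with boss_id in {11} -> Walt (id 12, lvl 4).
Iteration 5: rows with boss_id in {12} -> Heidi (id 13, lvl 5), Frank (id 14, lvl 5).
Iteration 6: rows with boss_id in {13,14} -> Eve (id 16, lvl 6).
Iteration 7: no rows with boss_id in {16}; recursion stops.
SUM(lvl) = 0 + 1 + 1 + 1 + 2 + 2 + 2 + 3 + 4 + 5 + 5 + 6 = 32.

32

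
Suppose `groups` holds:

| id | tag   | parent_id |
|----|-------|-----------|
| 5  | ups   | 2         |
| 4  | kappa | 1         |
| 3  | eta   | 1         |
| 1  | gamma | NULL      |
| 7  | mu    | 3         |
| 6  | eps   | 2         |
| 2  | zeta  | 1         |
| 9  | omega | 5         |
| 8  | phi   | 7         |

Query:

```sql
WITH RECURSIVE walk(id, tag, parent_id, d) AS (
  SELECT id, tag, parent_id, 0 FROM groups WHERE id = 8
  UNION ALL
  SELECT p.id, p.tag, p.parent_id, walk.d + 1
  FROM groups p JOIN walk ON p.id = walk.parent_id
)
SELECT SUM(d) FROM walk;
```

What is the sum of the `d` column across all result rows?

6

Base: id=8 (phi), parent_id=7, d 0.
Iteration 1: join on id=7 -> mu (id 7, parent_id=3, d 1).
Iteration 2: join on id=3 -> eta (id 3, parent_id=1, d 2).
Iteration 3: join on id=1 -> gamma (id 1, parent_id=NULL, d 3).
Iteration 4: parent_id is NULL; no match; recursion stops.
SUM(d) = 0 + 1 + 2 + 3 = 6.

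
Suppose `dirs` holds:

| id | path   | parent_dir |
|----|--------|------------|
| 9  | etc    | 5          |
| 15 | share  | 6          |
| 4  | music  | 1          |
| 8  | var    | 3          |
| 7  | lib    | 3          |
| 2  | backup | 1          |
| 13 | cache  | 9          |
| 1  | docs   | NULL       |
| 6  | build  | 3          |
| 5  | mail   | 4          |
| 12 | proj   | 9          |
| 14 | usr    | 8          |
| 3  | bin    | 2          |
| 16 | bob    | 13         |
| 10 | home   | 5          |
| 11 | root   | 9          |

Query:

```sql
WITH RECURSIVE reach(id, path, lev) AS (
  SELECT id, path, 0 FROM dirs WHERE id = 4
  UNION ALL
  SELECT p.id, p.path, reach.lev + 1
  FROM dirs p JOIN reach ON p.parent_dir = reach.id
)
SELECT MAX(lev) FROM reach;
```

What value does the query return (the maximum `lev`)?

4

Base: id=4 (music) at lev 0.
Iteration 1: rows with parent_dir in {4} -> mail (id 5, lev 1).
Iteration 2: rows with parent_dir in {5} -> etc (id 9, lev 2), home (id 10, lev 2).
Iteration 3: rows with parent_dir in {9,10} -> root (id 11, lev 3), proj (id 12, lev 3), cache (id 13, lev 3).
Iteration 4: rows with parent_dir in {11,12,13} -> bob (id 16, lev 4).
Iteration 5: no rows with parent_dir in {16}; recursion stops.
lev values: 0, 1, 2, 2, 3, 3, 3, 4; the maximum is 4.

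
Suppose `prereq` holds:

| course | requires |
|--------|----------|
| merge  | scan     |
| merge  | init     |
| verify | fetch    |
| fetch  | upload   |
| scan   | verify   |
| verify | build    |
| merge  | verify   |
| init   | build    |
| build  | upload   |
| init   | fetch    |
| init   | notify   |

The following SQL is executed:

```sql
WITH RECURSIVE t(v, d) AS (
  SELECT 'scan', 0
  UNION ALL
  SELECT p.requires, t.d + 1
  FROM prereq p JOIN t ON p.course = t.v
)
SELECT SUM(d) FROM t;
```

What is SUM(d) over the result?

Base: (scan, d=0).
Iteration 1: edges from {scan} -> (verify, d=1).
Iteration 2: edges from {verify} -> (build, d=2), (fetch, d=2).
Iteration 3: edges from {build,fetch} -> (upload, d=3) x2. [UNION ALL keeps all 2 new rows, including repeats]
Iteration 4: no outgoing edges from {upload}; recursion stops.
SUM(d) = 0 + 1 + 2 + 2 + 3 + 3 = 11.

11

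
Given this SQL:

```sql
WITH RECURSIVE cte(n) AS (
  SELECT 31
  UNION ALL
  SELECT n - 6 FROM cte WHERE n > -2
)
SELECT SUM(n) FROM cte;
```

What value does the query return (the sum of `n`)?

Base: n=31.
Iteration 1: 31 > -2 holds -> n = 31 - 6 = 25.
Iteration 2: 25 > -2 holds -> n = 25 - 6 = 19.
Iteration 3: 19 > -2 holds -> n = 19 - 6 = 13.
Iteration 4: 13 > -2 holds -> n = 13 - 6 = 7.
Iteration 5: 7 > -2 holds -> n = 7 - 6 = 1.
Iteration 6: 1 > -2 holds -> n = 1 - 6 = -5.
Iteration 7: -5 > -2 fails; recursion stops.
SUM(n) = 31 + 25 + 19 + 13 + 7 + 1 + -5 = 91.

91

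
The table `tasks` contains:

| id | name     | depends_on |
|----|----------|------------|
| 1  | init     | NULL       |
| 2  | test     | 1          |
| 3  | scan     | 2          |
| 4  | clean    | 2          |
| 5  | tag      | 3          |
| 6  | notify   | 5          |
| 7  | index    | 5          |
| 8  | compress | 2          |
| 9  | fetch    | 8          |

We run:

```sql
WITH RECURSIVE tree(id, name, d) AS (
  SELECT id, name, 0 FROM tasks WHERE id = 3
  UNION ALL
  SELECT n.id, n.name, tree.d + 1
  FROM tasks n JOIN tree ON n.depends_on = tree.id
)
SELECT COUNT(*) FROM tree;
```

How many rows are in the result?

4

Base: id=3 (scan) at d 0.
Iteration 1: rows with depends_on in {3} -> tag (id 5, d 1).
Iteration 2: rows with depends_on in {5} -> notify (id 6, d 2), index (id 7, d 2).
Iteration 3: no rows with depends_on in {6,7}; recursion stops.
Total rows emitted: 4.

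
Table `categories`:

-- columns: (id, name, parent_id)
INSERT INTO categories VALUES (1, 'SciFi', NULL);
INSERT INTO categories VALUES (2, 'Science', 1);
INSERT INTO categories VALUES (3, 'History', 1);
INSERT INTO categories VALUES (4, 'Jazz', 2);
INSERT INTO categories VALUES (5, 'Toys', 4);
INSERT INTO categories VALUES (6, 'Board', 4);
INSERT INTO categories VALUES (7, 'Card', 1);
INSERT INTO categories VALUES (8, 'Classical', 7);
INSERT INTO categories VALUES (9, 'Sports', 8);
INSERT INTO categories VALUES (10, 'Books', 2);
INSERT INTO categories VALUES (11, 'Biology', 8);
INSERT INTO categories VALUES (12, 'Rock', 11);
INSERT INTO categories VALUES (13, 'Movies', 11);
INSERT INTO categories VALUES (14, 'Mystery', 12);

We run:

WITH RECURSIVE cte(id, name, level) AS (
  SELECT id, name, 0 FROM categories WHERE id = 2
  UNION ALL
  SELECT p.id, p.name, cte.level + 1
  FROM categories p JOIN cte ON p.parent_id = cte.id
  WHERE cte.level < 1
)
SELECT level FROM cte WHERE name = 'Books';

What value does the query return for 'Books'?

Base: id=2 (Science) at level 0.
Iteration 1: rows with parent_id in {2} -> Jazz (id 4, level 1), Books (id 10, level 1).
Iteration 2: level < 1 fails for all current rows; recursion stops.

1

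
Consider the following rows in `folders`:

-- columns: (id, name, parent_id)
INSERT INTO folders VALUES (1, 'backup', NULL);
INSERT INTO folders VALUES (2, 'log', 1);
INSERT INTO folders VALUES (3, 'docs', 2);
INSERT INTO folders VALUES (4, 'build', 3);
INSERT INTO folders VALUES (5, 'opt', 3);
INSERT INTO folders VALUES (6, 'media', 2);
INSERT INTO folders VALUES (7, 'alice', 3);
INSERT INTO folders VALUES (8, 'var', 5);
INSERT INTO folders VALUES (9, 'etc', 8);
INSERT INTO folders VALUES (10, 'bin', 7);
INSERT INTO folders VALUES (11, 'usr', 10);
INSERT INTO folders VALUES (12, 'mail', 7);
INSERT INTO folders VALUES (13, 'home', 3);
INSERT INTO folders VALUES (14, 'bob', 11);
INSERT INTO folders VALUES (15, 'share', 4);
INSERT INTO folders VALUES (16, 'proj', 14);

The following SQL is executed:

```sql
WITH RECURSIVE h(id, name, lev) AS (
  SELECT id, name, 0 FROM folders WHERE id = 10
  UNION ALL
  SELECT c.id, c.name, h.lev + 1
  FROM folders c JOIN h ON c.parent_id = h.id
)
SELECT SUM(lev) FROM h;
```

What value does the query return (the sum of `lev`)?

Base: id=10 (bin) at lev 0.
Iteration 1: rows with parent_id in {10} -> usr (id 11, lev 1).
Iteration 2: rows with parent_id in {11} -> bob (id 14, lev 2).
Iteration 3: rows with parent_id in {14} -> proj (id 16, lev 3).
Iteration 4: no rows with parent_id in {16}; recursion stops.
SUM(lev) = 0 + 1 + 2 + 3 = 6.

6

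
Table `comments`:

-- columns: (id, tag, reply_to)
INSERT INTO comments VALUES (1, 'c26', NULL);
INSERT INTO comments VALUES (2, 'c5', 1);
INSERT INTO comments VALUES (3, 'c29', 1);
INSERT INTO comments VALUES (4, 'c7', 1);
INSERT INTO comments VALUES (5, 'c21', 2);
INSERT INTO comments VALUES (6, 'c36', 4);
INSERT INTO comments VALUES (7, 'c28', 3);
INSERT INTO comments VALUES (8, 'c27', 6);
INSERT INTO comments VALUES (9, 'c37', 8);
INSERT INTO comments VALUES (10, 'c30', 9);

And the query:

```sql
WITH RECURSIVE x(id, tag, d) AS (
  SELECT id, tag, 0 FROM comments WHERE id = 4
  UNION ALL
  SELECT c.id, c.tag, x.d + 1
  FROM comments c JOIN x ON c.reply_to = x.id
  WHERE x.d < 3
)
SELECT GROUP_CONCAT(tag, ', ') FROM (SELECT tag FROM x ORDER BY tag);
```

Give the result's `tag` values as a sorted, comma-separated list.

c27, c36, c37, c7

Base: id=4 (c7) at d 0.
Iteration 1: rows with reply_to in {4} -> c36 (id 6, d 1).
Iteration 2: rows with reply_to in {6} -> c27 (id 8, d 2).
Iteration 3: rows with reply_to in {8} -> c37 (id 9, d 3).
Iteration 4: d < 3 fails for all current rows; recursion stops.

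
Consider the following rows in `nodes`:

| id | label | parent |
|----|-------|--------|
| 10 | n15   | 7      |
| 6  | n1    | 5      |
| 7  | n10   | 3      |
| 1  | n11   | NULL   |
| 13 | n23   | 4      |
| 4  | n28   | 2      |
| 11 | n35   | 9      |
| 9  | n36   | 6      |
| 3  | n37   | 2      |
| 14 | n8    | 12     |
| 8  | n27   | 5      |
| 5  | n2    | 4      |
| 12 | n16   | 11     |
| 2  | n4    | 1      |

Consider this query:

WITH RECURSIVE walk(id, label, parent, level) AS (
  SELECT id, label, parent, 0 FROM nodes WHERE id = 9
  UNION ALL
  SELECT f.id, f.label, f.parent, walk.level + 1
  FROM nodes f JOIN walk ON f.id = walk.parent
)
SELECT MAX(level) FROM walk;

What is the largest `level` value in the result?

Base: id=9 (n36), parent=6, level 0.
Iteration 1: join on id=6 -> n1 (id 6, parent=5, level 1).
Iteration 2: join on id=5 -> n2 (id 5, parent=4, level 2).
Iteration 3: join on id=4 -> n28 (id 4, parent=2, level 3).
Iteration 4: join on id=2 -> n4 (id 2, parent=1, level 4).
Iteration 5: join on id=1 -> n11 (id 1, parent=NULL, level 5).
Iteration 6: parent is NULL; no match; recursion stops.
level values: 0, 1, 2, 3, 4, 5; the maximum is 5.

5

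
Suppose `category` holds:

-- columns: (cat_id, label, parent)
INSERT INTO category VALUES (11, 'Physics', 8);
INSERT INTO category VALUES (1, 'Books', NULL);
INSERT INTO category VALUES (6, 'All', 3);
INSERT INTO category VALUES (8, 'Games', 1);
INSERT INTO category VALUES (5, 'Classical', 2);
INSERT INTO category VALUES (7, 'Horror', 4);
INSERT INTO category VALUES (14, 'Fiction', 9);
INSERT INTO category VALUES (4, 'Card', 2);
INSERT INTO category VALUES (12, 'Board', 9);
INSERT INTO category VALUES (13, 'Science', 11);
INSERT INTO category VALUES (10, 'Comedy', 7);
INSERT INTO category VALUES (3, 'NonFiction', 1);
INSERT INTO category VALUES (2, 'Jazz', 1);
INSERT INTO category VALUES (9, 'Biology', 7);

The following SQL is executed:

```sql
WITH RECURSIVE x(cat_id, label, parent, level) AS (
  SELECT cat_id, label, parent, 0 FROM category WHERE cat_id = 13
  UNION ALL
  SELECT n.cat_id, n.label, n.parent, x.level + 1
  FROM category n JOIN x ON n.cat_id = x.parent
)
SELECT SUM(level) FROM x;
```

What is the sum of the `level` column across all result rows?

Base: cat_id=13 (Science), parent=11, level 0.
Iteration 1: join on cat_id=11 -> Physics (id 11, parent=8, level 1).
Iteration 2: join on cat_id=8 -> Games (id 8, parent=1, level 2).
Iteration 3: join on cat_id=1 -> Books (id 1, parent=NULL, level 3).
Iteration 4: parent is NULL; no match; recursion stops.
SUM(level) = 0 + 1 + 2 + 3 = 6.

6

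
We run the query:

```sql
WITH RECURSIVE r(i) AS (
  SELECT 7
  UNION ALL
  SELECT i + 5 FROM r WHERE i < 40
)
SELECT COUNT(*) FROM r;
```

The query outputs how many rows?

Base: i=7.
Iteration 1: 7 < 40 holds -> i = 7 + 5 = 12.
Iteration 2: 12 < 40 holds -> i = 12 + 5 = 17.
Iteration 3: 17 < 40 holds -> i = 17 + 5 = 22.
Iteration 4: 22 < 40 holds -> i = 22 + 5 = 27.
Iteration 5: 27 < 40 holds -> i = 27 + 5 = 32.
Iteration 6: 32 < 40 holds -> i = 32 + 5 = 37.
Iteration 7: 37 < 40 holds -> i = 37 + 5 = 42.
Iteration 8: 42 < 40 fails; recursion stops.
Total rows emitted: 8.

8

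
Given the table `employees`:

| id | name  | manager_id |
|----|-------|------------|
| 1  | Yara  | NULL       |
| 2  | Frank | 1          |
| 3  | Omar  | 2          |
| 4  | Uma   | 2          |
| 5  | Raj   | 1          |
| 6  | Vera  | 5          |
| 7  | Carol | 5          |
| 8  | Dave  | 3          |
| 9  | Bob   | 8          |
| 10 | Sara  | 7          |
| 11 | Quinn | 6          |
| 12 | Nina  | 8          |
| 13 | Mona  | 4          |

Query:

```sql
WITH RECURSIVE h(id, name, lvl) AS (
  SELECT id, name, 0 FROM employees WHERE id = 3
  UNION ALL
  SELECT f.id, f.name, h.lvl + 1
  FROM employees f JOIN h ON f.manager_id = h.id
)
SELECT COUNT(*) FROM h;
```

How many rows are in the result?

Base: id=3 (Omar) at lvl 0.
Iteration 1: rows with manager_id in {3} -> Dave (id 8, lvl 1).
Iteration 2: rows with manager_id in {8} -> Bob (id 9, lvl 2), Nina (id 12, lvl 2).
Iteration 3: no rows with manager_id in {9,12}; recursion stops.
Total rows emitted: 4.

4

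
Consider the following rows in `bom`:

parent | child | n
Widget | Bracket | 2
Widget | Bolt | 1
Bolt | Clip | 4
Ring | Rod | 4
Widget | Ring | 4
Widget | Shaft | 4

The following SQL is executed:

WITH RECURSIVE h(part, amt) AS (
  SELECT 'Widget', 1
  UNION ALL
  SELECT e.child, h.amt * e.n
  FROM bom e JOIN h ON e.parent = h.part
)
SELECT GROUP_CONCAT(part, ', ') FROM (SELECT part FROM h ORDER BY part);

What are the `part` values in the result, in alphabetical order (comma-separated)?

Base: (Widget, amt=1).
Iteration 1: components of {Widget} -> Bolt = 1*1 = 1, Bracket = 1*2 = 2, Ring = 1*4 = 4, Shaft = 1*4 = 4.
Iteration 2: components of {Bolt,Bracket,Ring,Shaft} -> Clip = 1*4 = 4, Rod = 4*4 = 16.
Iteration 3: no further components; recursion stops.

Bolt, Bracket, Clip, Ring, Rod, Shaft, Widget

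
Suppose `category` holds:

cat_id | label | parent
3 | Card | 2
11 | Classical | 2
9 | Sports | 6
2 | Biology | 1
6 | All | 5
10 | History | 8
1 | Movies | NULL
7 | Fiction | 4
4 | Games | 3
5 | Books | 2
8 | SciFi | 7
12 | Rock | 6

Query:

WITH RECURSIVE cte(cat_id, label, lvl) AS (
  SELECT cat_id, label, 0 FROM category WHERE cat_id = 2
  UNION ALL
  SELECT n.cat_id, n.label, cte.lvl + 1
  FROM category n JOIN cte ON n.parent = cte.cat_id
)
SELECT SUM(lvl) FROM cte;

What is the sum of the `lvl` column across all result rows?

Base: cat_id=2 (Biology) at lvl 0.
Iteration 1: rows with parent in {2} -> Card (id 3, lvl 1), Books (id 5, lvl 1), Classical (id 11, lvl 1).
Iteration 2: rows with parent in {3,5,11} -> Games (id 4, lvl 2), All (id 6, lvl 2).
Iteration 3: rows with parent in {4,6} -> Fiction (id 7, lvl 3), Sports (id 9, lvl 3), Rock (id 12, lvl 3).
Iteration 4: rows with parent in {7,9,12} -> SciFi (id 8, lvl 4).
Iteration 5: rows with parent in {8} -> History (id 10, lvl 5).
Iteration 6: no rows with parent in {10}; recursion stops.
SUM(lvl) = 0 + 1 + 1 + 1 + 2 + 2 + 3 + 3 + 3 + 4 + 5 = 25.

25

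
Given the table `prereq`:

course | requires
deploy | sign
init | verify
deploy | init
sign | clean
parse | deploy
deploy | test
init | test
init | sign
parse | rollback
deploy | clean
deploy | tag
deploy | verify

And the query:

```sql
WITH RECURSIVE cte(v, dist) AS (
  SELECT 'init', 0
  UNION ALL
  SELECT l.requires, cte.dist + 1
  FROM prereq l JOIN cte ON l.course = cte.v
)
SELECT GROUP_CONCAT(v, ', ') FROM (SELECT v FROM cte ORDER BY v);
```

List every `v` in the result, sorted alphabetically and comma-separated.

Base: (init, dist=0).
Iteration 1: edges from {init} -> (sign, dist=1), (test, dist=1), (verify, dist=1).
Iteration 2: edges from {sign,test,verify} -> (clean, dist=2).
Iteration 3: no outgoing edges from {clean}; recursion stops.

clean, init, sign, test, verify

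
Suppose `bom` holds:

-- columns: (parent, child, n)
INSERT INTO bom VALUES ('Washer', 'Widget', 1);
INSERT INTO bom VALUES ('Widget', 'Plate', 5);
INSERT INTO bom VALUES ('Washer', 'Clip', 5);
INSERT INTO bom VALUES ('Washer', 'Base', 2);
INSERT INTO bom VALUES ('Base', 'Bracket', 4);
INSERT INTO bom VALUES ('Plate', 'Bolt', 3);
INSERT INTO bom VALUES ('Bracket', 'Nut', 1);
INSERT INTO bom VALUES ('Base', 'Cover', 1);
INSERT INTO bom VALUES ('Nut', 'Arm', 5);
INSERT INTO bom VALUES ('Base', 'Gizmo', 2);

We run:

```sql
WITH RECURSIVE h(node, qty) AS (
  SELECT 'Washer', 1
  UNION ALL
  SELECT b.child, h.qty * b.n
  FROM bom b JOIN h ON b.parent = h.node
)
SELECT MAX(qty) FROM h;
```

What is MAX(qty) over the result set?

40

Base: (Washer, qty=1).
Iteration 1: components of {Washer} -> Base = 1*2 = 2, Clip = 1*5 = 5, Widget = 1*1 = 1.
Iteration 2: components of {Base,Clip,Widget} -> Bracket = 2*4 = 8, Cover = 2*1 = 2, Gizmo = 2*2 = 4, Plate = 1*5 = 5.
Iteration 3: components of {Bracket,Cover,Gizmo,Plate} -> Bolt = 5*3 = 15, Nut = 8*1 = 8.
Iteration 4: components of {Bolt,Nut} -> Arm = 8*5 = 40.
Iteration 5: no further components; recursion stops.
qty values: 1, 1, 5, 2, 5, 8, 2, 4, 15, 8, 40; the maximum is 40.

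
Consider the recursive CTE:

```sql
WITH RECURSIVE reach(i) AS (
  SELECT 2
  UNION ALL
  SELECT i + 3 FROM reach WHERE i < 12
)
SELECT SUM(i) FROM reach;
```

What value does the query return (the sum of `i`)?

40

Base: i=2.
Iteration 1: 2 < 12 holds -> i = 2 + 3 = 5.
Iteration 2: 5 < 12 holds -> i = 5 + 3 = 8.
Iteration 3: 8 < 12 holds -> i = 8 + 3 = 11.
Iteration 4: 11 < 12 holds -> i = 11 + 3 = 14.
Iteration 5: 14 < 12 fails; recursion stops.
SUM(i) = 2 + 5 + 8 + 11 + 14 = 40.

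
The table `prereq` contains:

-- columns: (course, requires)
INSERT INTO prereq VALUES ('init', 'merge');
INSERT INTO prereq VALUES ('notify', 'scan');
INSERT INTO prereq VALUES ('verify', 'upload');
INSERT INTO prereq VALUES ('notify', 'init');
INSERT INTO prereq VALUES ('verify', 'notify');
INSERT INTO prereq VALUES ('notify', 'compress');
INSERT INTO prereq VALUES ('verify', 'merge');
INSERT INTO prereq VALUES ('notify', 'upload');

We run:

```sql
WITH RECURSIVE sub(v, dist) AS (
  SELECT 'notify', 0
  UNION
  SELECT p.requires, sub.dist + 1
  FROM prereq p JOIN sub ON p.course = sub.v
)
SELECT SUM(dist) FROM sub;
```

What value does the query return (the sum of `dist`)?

Base: (notify, dist=0).
Iteration 1: edges from {notify} -> (compress, dist=1), (init, dist=1), (scan, dist=1), (upload, dist=1).
Iteration 2: edges from {compress,init,scan,upload} -> (merge, dist=2).
Iteration 3: no outgoing edges from {merge}; recursion stops.
SUM(dist) = 0 + 1 + 1 + 1 + 1 + 2 = 6.

6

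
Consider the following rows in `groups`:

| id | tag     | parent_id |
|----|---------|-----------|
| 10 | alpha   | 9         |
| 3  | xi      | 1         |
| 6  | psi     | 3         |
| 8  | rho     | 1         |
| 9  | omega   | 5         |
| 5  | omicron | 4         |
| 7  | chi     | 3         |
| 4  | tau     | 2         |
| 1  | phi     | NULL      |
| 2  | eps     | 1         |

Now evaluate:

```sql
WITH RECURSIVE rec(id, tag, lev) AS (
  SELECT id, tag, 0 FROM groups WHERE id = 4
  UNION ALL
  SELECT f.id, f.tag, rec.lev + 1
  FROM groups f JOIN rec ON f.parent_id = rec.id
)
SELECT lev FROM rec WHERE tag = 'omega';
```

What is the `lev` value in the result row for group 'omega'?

2

Base: id=4 (tau) at lev 0.
Iteration 1: rows with parent_id in {4} -> omicron (id 5, lev 1).
Iteration 2: rows with parent_id in {5} -> omega (id 9, lev 2).
Iteration 3: rows with parent_id in {9} -> alpha (id 10, lev 3).
Iteration 4: no rows with parent_id in {10}; recursion stops.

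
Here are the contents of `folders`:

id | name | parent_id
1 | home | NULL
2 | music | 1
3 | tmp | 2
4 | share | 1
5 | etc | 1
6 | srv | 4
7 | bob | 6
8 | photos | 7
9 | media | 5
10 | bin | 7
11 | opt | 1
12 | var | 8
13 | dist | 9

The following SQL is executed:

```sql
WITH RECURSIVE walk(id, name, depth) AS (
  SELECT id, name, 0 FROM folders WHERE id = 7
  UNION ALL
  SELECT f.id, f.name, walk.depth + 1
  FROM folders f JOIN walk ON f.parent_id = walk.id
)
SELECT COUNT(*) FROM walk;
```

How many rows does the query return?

Base: id=7 (bob) at depth 0.
Iteration 1: rows with parent_id in {7} -> photos (id 8, depth 1), bin (id 10, depth 1).
Iteration 2: rows with parent_id in {8,10} -> var (id 12, depth 2).
Iteration 3: no rows with parent_id in {12}; recursion stops.
Total rows emitted: 4.

4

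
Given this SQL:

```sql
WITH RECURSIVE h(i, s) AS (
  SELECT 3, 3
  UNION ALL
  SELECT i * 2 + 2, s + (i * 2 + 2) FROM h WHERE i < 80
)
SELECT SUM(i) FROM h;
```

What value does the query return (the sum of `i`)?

Base: i=3, s=3.
Iteration 1: 3 < 80 holds -> i = 3 * 2 + 2 = 8, s = 3 + 8 = 11.
Iteration 2: 8 < 80 holds -> i = 8 * 2 + 2 = 18, s = 11 + 18 = 29.
Iteration 3: 18 < 80 holds -> i = 18 * 2 + 2 = 38, s = 29 + 38 = 67.
Iteration 4: 38 < 80 holds -> i = 38 * 2 + 2 = 78, s = 67 + 78 = 145.
Iteration 5: 78 < 80 holds -> i = 78 * 2 + 2 = 158, s = 145 + 158 = 303.
Iteration 6: 158 < 80 fails; recursion stops.
SUM(i) = 3 + 8 + 18 + 38 + 78 + 158 = 303.

303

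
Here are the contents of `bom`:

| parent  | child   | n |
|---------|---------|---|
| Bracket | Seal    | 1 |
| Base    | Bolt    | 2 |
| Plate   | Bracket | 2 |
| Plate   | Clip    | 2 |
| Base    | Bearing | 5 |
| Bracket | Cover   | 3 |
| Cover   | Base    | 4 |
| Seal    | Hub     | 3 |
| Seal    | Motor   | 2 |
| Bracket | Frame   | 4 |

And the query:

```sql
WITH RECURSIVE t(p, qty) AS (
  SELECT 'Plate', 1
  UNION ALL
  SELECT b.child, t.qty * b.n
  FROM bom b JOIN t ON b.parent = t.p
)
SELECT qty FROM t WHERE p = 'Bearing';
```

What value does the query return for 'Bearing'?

120

Base: (Plate, qty=1).
Iteration 1: components of {Plate} -> Bracket = 1*2 = 2, Clip = 1*2 = 2.
Iteration 2: components of {Bracket,Clip} -> Cover = 2*3 = 6, Frame = 2*4 = 8, Seal = 2*1 = 2.
Iteration 3: components of {Cover,Frame,Seal} -> Base = 6*4 = 24, Hub = 2*3 = 6, Motor = 2*2 = 4.
Iteration 4: components of {Base,Hub,Motor} -> Bearing = 24*5 = 120, Bolt = 24*2 = 48.
Iteration 5: no further components; recursion stops.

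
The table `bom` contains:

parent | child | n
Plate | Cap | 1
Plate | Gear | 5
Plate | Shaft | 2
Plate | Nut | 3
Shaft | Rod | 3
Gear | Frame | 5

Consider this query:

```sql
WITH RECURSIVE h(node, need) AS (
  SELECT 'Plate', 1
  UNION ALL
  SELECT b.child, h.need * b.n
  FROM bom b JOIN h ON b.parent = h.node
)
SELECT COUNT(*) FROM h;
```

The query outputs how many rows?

Base: (Plate, need=1).
Iteration 1: components of {Plate} -> Cap = 1*1 = 1, Gear = 1*5 = 5, Nut = 1*3 = 3, Shaft = 1*2 = 2.
Iteration 2: components of {Cap,Gear,Nut,Shaft} -> Frame = 5*5 = 25, Rod = 2*3 = 6.
Iteration 3: no further components; recursion stops.
Total rows emitted: 7.

7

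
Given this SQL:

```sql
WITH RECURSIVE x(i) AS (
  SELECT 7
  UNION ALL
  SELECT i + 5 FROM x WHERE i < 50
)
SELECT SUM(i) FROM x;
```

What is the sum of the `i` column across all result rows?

295

Base: i=7.
Iteration 1: 7 < 50 holds -> i = 7 + 5 = 12.
Iteration 2: 12 < 50 holds -> i = 12 + 5 = 17.
Iteration 3: 17 < 50 holds -> i = 17 + 5 = 22.
Iteration 4: 22 < 50 holds -> i = 22 + 5 = 27.
Iteration 5: 27 < 50 holds -> i = 27 + 5 = 32.
Iteration 6: 32 < 50 holds -> i = 32 + 5 = 37.
Iteration 7: 37 < 50 holds -> i = 37 + 5 = 42.
Iteration 8: 42 < 50 holds -> i = 42 + 5 = 47.
Iteration 9: 47 < 50 holds -> i = 47 + 5 = 52.
Iteration 10: 52 < 50 fails; recursion stops.
SUM(i) = 7 + 12 + 17 + 22 + 27 + 32 + 37 + 42 + 47 + 52 = 295.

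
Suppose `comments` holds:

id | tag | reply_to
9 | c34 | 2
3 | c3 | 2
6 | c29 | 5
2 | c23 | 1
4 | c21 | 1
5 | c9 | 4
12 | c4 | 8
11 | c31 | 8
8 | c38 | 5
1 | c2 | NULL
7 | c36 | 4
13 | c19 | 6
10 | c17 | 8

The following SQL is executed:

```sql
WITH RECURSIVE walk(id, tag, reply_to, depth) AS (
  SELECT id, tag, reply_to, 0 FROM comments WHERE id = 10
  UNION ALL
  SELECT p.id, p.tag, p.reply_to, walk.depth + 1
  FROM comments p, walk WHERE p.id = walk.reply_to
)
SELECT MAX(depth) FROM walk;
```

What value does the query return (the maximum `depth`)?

4

Base: id=10 (c17), reply_to=8, depth 0.
Iteration 1: join on id=8 -> c38 (id 8, reply_to=5, depth 1).
Iteration 2: join on id=5 -> c9 (id 5, reply_to=4, depth 2).
Iteration 3: join on id=4 -> c21 (id 4, reply_to=1, depth 3).
Iteration 4: join on id=1 -> c2 (id 1, reply_to=NULL, depth 4).
Iteration 5: reply_to is NULL; no match; recursion stops.
depth values: 0, 1, 2, 3, 4; the maximum is 4.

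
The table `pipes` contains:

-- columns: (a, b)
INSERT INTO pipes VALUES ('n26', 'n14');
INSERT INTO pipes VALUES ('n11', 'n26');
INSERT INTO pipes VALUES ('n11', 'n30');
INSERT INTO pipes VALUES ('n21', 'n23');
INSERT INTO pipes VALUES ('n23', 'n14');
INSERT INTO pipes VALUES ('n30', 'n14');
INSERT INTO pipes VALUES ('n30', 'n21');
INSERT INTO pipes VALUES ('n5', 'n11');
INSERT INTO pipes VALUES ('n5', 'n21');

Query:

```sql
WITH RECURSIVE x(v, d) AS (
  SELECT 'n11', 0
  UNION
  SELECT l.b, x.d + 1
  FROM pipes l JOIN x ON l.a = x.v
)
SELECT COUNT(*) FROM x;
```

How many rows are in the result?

7

Base: (n11, d=0).
Iteration 1: edges from {n11} -> (n26, d=1), (n30, d=1).
Iteration 2: edges from {n26,n30} -> (n14, d=2), (n21, d=2). [UNION drops 1 duplicate row(s)]
Iteration 3: edges from {n14,n21} -> (n23, d=3).
Iteration 4: edges from {n23} -> (n14, d=4).
Iteration 5: no outgoing edges from {n14}; recursion stops.
Total rows emitted: 7.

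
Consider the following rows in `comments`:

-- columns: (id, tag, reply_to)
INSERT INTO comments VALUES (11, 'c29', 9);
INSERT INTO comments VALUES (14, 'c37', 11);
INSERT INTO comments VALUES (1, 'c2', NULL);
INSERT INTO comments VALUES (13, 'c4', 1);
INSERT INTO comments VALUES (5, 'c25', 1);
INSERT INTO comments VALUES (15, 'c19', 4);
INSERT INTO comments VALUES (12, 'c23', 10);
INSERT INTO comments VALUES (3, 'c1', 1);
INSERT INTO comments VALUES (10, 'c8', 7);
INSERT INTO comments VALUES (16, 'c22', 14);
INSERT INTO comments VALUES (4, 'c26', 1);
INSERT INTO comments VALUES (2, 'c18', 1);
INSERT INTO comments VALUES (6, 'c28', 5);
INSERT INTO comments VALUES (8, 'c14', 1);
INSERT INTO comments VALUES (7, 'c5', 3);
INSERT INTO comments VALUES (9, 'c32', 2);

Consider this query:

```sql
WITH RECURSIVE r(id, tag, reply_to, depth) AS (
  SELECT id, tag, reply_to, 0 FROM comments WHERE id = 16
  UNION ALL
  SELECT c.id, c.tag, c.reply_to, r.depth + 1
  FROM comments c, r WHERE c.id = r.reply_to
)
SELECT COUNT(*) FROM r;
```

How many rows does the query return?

6

Base: id=16 (c22), reply_to=14, depth 0.
Iteration 1: join on id=14 -> c37 (id 14, reply_to=11, depth 1).
Iteration 2: join on id=11 -> c29 (id 11, reply_to=9, depth 2).
Iteration 3: join on id=9 -> c32 (id 9, reply_to=2, depth 3).
Iteration 4: join on id=2 -> c18 (id 2, reply_to=1, depth 4).
Iteration 5: join on id=1 -> c2 (id 1, reply_to=NULL, depth 5).
Iteration 6: reply_to is NULL; no match; recursion stops.
Total rows emitted: 6.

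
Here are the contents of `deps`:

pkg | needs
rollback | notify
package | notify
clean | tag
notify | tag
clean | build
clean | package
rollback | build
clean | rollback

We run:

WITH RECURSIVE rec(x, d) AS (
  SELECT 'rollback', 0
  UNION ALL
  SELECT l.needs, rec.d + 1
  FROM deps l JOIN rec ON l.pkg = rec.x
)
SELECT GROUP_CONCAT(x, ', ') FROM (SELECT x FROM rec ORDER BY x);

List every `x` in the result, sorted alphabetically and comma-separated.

build, notify, rollback, tag

Base: (rollback, d=0).
Iteration 1: edges from {rollback} -> (build, d=1), (notify, d=1).
Iteration 2: edges from {build,notify} -> (tag, d=2).
Iteration 3: no outgoing edges from {tag}; recursion stops.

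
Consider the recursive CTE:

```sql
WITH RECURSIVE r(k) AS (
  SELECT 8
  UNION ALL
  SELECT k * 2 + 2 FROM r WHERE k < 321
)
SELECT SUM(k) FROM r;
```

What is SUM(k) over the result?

1256

Base: k=8.
Iteration 1: 8 < 321 holds -> k = 8 * 2 + 2 = 18.
Iteration 2: 18 < 321 holds -> k = 18 * 2 + 2 = 38.
Iteration 3: 38 < 321 holds -> k = 38 * 2 + 2 = 78.
Iteration 4: 78 < 321 holds -> k = 78 * 2 + 2 = 158.
Iteration 5: 158 < 321 holds -> k = 158 * 2 + 2 = 318.
Iteration 6: 318 < 321 holds -> k = 318 * 2 + 2 = 638.
Iteration 7: 638 < 321 fails; recursion stops.
SUM(k) = 8 + 18 + 38 + 78 + 158 + 318 + 638 = 1256.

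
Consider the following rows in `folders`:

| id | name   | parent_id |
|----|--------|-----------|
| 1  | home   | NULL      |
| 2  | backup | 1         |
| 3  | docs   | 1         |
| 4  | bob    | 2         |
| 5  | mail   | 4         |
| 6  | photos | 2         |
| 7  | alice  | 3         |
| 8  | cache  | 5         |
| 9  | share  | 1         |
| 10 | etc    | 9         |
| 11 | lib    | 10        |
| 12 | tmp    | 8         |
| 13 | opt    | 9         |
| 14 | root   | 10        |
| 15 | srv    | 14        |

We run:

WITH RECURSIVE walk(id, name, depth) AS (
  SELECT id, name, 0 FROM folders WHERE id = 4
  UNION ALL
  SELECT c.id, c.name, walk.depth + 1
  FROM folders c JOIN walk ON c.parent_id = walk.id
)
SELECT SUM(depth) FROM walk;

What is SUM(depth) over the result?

Base: id=4 (bob) at depth 0.
Iteration 1: rows with parent_id in {4} -> mail (id 5, depth 1).
Iteration 2: rows with parent_id in {5} -> cache (id 8, depth 2).
Iteration 3: rows with parent_id in {8} -> tmp (id 12, depth 3).
Iteration 4: no rows with parent_id in {12}; recursion stops.
SUM(depth) = 0 + 1 + 2 + 3 = 6.

6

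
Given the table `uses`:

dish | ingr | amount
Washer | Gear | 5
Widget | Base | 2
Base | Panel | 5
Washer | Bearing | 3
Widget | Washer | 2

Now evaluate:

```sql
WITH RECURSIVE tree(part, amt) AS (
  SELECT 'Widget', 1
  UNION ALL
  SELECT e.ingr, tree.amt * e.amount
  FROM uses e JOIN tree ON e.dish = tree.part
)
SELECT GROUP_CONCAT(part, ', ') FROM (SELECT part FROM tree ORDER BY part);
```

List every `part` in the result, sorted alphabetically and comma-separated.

Base, Bearing, Gear, Panel, Washer, Widget

Base: (Widget, amt=1).
Iteration 1: components of {Widget} -> Base = 1*2 = 2, Washer = 1*2 = 2.
Iteration 2: components of {Base,Washer} -> Bearing = 2*3 = 6, Gear = 2*5 = 10, Panel = 2*5 = 10.
Iteration 3: no further components; recursion stops.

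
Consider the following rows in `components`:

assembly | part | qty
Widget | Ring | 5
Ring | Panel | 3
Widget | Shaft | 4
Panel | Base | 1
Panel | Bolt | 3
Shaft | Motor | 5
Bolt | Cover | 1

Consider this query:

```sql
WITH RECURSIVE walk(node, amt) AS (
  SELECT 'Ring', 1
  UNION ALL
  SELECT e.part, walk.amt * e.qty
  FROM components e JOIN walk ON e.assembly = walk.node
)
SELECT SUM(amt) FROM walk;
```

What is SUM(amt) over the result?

25

Base: (Ring, amt=1).
Iteration 1: components of {Ring} -> Panel = 1*3 = 3.
Iteration 2: components of {Panel} -> Base = 3*1 = 3, Bolt = 3*3 = 9.
Iteration 3: components of {Base,Bolt} -> Cover = 9*1 = 9.
Iteration 4: no further components; recursion stops.
SUM(amt) = 1 + 3 + 3 + 9 + 9 = 25.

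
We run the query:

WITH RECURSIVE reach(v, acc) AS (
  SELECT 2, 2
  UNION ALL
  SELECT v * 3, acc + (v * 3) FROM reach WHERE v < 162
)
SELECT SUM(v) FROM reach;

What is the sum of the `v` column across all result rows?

Base: v=2, acc=2.
Iteration 1: 2 < 162 holds -> v = 2 * 3 = 6, acc = 2 + 6 = 8.
Iteration 2: 6 < 162 holds -> v = 6 * 3 = 18, acc = 8 + 18 = 26.
Iteration 3: 18 < 162 holds -> v = 18 * 3 = 54, acc = 26 + 54 = 80.
Iteration 4: 54 < 162 holds -> v = 54 * 3 = 162, acc = 80 + 162 = 242.
Iteration 5: 162 < 162 fails; recursion stops.
SUM(v) = 2 + 6 + 18 + 54 + 162 = 242.

242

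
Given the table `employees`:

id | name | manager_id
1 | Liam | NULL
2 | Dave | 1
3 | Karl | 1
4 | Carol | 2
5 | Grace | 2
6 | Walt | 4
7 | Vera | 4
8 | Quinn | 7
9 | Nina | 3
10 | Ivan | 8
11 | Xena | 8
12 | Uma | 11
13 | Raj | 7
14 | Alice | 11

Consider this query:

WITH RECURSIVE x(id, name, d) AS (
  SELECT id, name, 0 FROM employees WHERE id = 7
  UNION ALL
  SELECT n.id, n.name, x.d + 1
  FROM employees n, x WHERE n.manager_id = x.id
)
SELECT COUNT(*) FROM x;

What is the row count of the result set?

7

Base: id=7 (Vera) at d 0.
Iteration 1: rows with manager_id in {7} -> Quinn (id 8, d 1), Raj (id 13, d 1).
Iteration 2: rows with manager_id in {8,13} -> Ivan (id 10, d 2), Xena (id 11, d 2).
Iteration 3: rows with manager_id in {10,11} -> Uma (id 12, d 3), Alice (id 14, d 3).
Iteration 4: no rows with manager_id in {12,14}; recursion stops.
Total rows emitted: 7.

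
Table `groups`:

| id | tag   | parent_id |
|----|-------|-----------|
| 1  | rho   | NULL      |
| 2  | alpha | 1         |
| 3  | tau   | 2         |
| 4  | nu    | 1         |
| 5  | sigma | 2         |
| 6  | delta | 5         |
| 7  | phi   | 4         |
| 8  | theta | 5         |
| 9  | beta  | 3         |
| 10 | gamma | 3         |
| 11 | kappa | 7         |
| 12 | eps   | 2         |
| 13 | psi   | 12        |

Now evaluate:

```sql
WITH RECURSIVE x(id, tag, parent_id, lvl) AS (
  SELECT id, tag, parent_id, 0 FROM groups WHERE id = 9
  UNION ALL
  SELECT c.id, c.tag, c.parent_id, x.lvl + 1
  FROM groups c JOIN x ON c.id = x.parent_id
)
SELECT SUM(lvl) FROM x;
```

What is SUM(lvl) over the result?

Base: id=9 (beta), parent_id=3, lvl 0.
Iteration 1: join on id=3 -> tau (id 3, parent_id=2, lvl 1).
Iteration 2: join on id=2 -> alpha (id 2, parent_id=1, lvl 2).
Iteration 3: join on id=1 -> rho (id 1, parent_id=NULL, lvl 3).
Iteration 4: parent_id is NULL; no match; recursion stops.
SUM(lvl) = 0 + 1 + 2 + 3 = 6.

6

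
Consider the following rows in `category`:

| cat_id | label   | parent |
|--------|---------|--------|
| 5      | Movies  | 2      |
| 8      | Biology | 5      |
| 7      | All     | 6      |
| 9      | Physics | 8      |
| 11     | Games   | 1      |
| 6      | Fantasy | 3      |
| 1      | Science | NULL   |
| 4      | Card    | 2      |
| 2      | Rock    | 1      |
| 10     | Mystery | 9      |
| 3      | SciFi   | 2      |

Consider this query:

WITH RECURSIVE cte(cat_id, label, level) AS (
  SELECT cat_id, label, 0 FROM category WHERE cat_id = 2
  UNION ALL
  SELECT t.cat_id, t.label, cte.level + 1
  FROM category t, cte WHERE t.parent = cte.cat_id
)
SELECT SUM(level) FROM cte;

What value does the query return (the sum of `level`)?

17

Base: cat_id=2 (Rock) at level 0.
Iteration 1: rows with parent in {2} -> SciFi (id 3, level 1), Card (id 4, level 1), Movies (id 5, level 1).
Iteration 2: rows with parent in {3,4,5} -> Fantasy (id 6, level 2), Biology (id 8, level 2).
Iteration 3: rows with parent in {6,8} -> All (id 7, level 3), Physics (id 9, level 3).
Iteration 4: rows with parent in {7,9} -> Mystery (id 10, level 4).
Iteration 5: no rows with parent in {10}; recursion stops.
SUM(level) = 0 + 1 + 1 + 1 + 2 + 2 + 3 + 3 + 4 = 17.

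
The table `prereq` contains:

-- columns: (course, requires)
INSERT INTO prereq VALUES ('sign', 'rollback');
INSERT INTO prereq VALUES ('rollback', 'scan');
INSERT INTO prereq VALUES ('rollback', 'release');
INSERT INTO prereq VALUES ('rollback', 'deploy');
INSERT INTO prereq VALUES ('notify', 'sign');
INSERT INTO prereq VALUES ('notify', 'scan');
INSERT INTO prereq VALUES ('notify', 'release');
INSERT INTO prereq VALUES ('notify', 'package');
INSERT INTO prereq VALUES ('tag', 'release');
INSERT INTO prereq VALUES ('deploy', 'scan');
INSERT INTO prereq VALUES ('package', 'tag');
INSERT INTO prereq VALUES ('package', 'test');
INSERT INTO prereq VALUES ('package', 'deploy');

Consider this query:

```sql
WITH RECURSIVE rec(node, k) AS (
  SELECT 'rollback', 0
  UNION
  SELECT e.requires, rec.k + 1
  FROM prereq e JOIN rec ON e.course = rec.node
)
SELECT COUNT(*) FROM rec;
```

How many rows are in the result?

5

Base: (rollback, k=0).
Iteration 1: edges from {rollback} -> (deploy, k=1), (release, k=1), (scan, k=1).
Iteration 2: edges from {deploy,release,scan} -> (scan, k=2).
Iteration 3: no outgoing edges from {scan}; recursion stops.
Total rows emitted: 5.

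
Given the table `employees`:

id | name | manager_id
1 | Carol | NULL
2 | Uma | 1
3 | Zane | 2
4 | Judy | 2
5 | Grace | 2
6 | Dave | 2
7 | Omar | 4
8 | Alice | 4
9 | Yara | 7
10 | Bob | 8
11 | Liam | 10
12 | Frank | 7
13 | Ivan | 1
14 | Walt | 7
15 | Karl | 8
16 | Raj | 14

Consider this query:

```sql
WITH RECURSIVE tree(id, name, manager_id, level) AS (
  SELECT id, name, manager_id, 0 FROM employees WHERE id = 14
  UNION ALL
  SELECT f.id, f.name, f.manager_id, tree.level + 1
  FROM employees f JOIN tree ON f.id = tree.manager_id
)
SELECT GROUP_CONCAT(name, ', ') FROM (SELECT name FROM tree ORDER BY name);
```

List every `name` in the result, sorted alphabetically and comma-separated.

Carol, Judy, Omar, Uma, Walt

Base: id=14 (Walt), manager_id=7, level 0.
Iteration 1: join on id=7 -> Omar (id 7, manager_id=4, level 1).
Iteration 2: join on id=4 -> Judy (id 4, manager_id=2, level 2).
Iteration 3: join on id=2 -> Uma (id 2, manager_id=1, level 3).
Iteration 4: join on id=1 -> Carol (id 1, manager_id=NULL, level 4).
Iteration 5: manager_id is NULL; no match; recursion stops.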